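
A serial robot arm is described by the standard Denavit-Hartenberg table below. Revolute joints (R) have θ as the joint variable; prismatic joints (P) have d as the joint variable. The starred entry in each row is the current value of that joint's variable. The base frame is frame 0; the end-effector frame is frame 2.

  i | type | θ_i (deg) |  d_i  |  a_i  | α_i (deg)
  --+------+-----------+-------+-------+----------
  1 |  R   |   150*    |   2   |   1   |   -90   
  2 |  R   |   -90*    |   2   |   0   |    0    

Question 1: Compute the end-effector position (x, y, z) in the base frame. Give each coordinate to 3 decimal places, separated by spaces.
-1.866 -1.232 2.000

after link 1: o_1 = (-0.8660, 0.5000, 2.0000)
after link 2: o_2 = (-1.8660, -1.2321, 2.0000)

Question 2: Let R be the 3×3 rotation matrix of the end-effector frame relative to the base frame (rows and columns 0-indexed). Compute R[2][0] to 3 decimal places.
1.000

End-effector x-axis (col 0 of R) = (-0.0000,0.0000,1.0000)
R[2][0] = 1.0000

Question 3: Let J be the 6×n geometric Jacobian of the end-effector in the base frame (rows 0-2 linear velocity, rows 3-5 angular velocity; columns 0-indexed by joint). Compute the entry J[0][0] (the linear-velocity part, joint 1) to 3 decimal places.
1.232

axis z_0 = ẑ; lever o_n−o_0 = (-1.8660,-1.2321,2.0000)
cross product → J_v[:, 0] = (1.2321,-1.8660,0.0000)
J_ω[:, 0] = z_0
entry J[0][0] = 1.2321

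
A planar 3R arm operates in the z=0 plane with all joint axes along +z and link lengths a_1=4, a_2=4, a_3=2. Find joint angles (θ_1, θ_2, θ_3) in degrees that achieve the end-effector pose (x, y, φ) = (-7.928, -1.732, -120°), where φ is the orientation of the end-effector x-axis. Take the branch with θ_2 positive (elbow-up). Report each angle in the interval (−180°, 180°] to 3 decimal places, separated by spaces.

wrist centre = target − a_3·(cos φ, sin φ) = (-6.9280, 0.0001)
cos θ_2 = (47.9972−4²−4²)/(2·4·4) = 0.4999; θ_2 = 60.0058° (elbow-up)
β = atan2(0.0001,-6.9280) = 179.9996°; ψ = atan2(3.4643,5.9996) = 30.0029°
θ_1 = β − ψ = 149.9967°
θ_3 = φ − θ_1 − θ_2 = 29.9975° (wrapped to (-180°,180°])

149.997 60.006 29.998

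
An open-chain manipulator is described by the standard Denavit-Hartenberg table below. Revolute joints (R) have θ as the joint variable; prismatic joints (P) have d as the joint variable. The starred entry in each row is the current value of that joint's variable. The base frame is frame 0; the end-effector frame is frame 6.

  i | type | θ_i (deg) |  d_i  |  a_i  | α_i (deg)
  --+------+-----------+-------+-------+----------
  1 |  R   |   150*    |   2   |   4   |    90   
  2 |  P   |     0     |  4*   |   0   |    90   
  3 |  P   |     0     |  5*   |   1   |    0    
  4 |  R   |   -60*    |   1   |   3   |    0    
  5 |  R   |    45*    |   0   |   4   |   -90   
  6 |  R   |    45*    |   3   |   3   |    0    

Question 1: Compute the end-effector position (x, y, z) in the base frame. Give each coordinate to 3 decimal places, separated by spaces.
-10.064 8.946 -1.879

after link 1: o_1 = (-3.4641, 2.0000, 2.0000)
after link 2: o_2 = (-1.4641, 5.4641, 2.0000)
after link 3: o_3 = (-2.3301, 5.9641, -3.0000)
after link 4: o_4 = (-4.9282, 4.4641, -4.0000)
after link 5: o_5 = (-8.7919, 5.4994, -4.0000)
after link 6: o_6 = (-10.0645, 8.9462, -1.8787)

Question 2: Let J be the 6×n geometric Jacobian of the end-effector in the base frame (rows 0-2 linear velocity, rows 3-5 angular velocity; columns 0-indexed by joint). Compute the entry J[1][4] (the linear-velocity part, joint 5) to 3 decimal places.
5.136

axis z_4 = (0.0000,0.0000,-1.0000); lever o_n−o_4 = (-5.1363,4.4821,2.1213)
cross product → J_v[:, 4] = (4.4821,5.1363,0.0000)
J_ω[:, 4] = z_4
entry J[1][4] = 5.1363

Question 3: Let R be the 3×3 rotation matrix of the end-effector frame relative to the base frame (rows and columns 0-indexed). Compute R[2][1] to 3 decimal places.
0.707

End-effector y-axis (col 1 of R) = (0.6830,-0.1830,0.7071)
R[2][1] = 0.7071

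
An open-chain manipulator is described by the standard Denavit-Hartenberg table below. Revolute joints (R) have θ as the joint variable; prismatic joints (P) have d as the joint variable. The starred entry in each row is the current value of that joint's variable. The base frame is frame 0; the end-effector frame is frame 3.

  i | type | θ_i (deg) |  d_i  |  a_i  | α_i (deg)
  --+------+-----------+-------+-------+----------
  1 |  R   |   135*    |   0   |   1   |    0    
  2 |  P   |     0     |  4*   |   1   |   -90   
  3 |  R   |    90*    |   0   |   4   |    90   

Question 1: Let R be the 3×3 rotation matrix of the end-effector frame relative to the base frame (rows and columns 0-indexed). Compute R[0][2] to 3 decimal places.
-0.707

End-effector z-axis (col 2 of R) = (-0.7071,0.7071,0.0000)
R[0][2] = -0.7071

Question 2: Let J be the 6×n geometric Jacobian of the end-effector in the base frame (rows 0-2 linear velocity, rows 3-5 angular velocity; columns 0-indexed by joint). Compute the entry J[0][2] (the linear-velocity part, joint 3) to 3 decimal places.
axis z_2 = (-0.7071,-0.7071,0.0000); lever o_n−o_2 = (-0.0000,0.0000,-4.0000)
cross product → J_v[:, 2] = (2.8284,-2.8284,-0.0000)
J_ω[:, 2] = z_2
entry J[0][2] = 2.8284

2.828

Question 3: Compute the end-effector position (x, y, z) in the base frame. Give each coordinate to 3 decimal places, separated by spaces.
after link 1: o_1 = (-0.7071, 0.7071, 0.0000)
after link 2: o_2 = (-1.4142, 1.4142, 4.0000)
after link 3: o_3 = (-1.4142, 1.4142, 0.0000)

-1.414 1.414 0.000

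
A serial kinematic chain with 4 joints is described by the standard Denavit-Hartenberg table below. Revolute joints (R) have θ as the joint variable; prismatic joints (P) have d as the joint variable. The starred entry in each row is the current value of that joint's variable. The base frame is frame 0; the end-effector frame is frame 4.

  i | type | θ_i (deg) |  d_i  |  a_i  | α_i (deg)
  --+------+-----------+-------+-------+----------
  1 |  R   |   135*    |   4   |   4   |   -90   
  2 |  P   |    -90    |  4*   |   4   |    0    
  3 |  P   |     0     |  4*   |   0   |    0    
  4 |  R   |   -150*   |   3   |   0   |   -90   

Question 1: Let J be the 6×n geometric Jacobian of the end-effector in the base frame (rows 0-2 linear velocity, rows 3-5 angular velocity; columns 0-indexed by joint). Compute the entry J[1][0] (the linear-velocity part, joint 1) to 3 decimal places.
-10.607

axis z_0 = ẑ; lever o_n−o_0 = (-10.6066,-4.9497,8.0000)
cross product → J_v[:, 0] = (4.9497,-10.6066,0.0000)
J_ω[:, 0] = z_0
entry J[1][0] = -10.6066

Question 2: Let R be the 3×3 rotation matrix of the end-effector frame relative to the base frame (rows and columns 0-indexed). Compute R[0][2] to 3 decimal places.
End-effector z-axis (col 2 of R) = (0.6124,-0.6124,0.5000)
R[0][2] = 0.6124

0.612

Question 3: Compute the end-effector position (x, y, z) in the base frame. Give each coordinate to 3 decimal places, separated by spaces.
after link 1: o_1 = (-2.8284, 2.8284, 4.0000)
after link 2: o_2 = (-5.6569, 0.0000, 8.0000)
after link 3: o_3 = (-8.4853, -2.8284, 8.0000)
after link 4: o_4 = (-10.6066, -4.9497, 8.0000)

-10.607 -4.950 8.000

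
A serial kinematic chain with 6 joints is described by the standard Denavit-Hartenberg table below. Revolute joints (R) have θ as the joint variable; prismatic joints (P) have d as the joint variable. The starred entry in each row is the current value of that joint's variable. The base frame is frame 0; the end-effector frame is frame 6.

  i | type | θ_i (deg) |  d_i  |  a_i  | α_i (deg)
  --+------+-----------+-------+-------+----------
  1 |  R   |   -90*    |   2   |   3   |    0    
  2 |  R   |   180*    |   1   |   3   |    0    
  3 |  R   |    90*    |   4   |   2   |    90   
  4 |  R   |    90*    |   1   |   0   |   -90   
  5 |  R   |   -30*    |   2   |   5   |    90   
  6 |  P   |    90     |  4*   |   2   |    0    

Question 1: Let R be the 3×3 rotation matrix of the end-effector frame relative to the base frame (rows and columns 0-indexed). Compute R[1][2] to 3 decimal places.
End-effector z-axis (col 2 of R) = (0.0000,0.8660,-0.5000)
R[1][2] = 0.8660

0.866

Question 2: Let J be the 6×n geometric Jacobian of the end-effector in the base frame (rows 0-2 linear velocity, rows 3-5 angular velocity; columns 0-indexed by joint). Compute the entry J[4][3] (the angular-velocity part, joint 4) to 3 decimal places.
1.000

axis z_3 = (0.0000,1.0000,0.0000); lever o_n−o_3 = (4.0000,6.9641,2.3301)
cross product → J_v[:, 3] = (2.3301,-0.0000,-4.0000)
J_ω[:, 3] = z_3
entry J[4][3] = 1.0000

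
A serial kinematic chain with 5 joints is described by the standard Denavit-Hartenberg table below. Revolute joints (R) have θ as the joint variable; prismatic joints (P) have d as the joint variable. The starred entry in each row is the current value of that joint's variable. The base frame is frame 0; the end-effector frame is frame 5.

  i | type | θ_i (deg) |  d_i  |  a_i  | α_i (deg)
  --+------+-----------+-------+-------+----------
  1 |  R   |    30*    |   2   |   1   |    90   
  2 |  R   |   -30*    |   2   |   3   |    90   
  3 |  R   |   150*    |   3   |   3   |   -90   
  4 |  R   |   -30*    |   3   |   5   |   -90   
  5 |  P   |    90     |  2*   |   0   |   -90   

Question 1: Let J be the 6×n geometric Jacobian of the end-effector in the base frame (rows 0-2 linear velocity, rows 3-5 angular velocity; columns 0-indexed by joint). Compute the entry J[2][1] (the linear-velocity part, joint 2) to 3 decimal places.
-6.833

axis z_1 = (0.5000,-0.8660,0.0000); lever o_n−o_1 = (-4.1337,-6.5054,-0.4061)
cross product → J_v[:, 1] = (0.3517,0.2030,-6.8325)
J_ω[:, 1] = z_1
entry J[2][1] = -6.8325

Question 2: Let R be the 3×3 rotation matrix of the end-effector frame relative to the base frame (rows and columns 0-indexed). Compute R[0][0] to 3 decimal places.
0.808

End-effector x-axis (col 0 of R) = (0.8080,-0.5335,-0.2500)
R[0][0] = 0.8080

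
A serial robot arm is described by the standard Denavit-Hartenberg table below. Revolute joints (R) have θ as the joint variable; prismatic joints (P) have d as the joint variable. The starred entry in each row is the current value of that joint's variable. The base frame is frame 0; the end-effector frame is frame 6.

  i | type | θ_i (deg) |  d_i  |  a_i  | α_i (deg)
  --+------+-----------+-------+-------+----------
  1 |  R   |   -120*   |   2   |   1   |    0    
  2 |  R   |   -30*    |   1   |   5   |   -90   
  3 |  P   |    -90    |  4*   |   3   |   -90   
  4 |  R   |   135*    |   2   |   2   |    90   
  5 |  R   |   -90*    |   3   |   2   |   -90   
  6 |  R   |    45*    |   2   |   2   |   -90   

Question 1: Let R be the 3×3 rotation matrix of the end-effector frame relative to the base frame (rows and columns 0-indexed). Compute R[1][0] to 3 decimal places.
-0.079

End-effector x-axis (col 0 of R) = (0.8624,-0.0795,-0.5000)
R[1][0] = -0.0795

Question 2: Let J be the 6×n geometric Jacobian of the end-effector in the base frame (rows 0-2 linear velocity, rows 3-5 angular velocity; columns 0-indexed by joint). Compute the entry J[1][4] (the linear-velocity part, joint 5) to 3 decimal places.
1.091

axis z_4 = (-0.3536,0.6124,0.7071); lever o_n−o_4 = (1.6890,3.9029,-0.2929)
cross product → J_v[:, 4] = (-2.9392,1.0908,-2.4142)
J_ω[:, 4] = z_4
entry J[1][4] = 1.0908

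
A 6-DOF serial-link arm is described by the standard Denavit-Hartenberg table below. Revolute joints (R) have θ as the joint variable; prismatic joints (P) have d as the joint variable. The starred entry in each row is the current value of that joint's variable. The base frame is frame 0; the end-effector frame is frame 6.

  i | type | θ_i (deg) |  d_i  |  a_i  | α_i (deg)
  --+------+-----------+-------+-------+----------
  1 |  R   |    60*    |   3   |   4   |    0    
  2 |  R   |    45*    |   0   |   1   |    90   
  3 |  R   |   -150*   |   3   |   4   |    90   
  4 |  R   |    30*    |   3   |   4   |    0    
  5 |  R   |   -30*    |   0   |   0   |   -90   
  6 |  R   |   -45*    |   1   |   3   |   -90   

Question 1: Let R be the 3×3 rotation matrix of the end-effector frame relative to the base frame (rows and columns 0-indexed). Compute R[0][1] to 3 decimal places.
-0.966

End-effector y-axis (col 1 of R) = (-0.9659,-0.2588,-0.0000)
R[0][1] = -0.9659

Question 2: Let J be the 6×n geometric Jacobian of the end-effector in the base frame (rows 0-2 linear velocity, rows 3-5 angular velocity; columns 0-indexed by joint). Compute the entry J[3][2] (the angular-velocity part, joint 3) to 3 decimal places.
axis z_2 = (0.9659,0.2588,0.0000); lever o_n−o_2 = (8.6068,-8.9389,-0.3575)
cross product → J_v[:, 2] = (-0.0925,0.3453,-10.8619)
J_ω[:, 2] = z_2
entry J[3][2] = 0.9659

0.966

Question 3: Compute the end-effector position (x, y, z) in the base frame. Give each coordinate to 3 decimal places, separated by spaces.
10.348 -4.509 2.642

after link 1: o_1 = (2.0000, 3.4641, 3.0000)
after link 2: o_2 = (1.7412, 4.4300, 3.0000)
after link 3: o_3 = (5.5355, 1.8604, 1.0000)
after link 4: o_4 = (8.6321, -1.9686, 1.8660)
after link 5: o_5 = (8.6321, -1.9686, 1.8660)
after link 6: o_6 = (10.3480, -4.5088, 2.6425)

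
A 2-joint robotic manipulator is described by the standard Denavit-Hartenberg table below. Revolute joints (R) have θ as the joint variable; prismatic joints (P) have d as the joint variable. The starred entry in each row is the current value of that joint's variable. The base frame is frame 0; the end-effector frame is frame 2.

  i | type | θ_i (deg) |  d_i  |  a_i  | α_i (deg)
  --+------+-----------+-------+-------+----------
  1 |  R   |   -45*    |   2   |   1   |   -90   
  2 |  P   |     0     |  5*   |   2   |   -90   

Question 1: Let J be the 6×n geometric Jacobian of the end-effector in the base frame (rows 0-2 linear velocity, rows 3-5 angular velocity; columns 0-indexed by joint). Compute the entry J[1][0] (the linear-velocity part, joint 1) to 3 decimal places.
5.657

axis z_0 = ẑ; lever o_n−o_0 = (5.6569,1.4142,2.0000)
cross product → J_v[:, 0] = (-1.4142,5.6569,0.0000)
J_ω[:, 0] = z_0
entry J[1][0] = 5.6569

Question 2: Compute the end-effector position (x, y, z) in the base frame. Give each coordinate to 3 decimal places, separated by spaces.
5.657 1.414 2.000

after link 1: o_1 = (0.7071, -0.7071, 2.0000)
after link 2: o_2 = (5.6569, 1.4142, 2.0000)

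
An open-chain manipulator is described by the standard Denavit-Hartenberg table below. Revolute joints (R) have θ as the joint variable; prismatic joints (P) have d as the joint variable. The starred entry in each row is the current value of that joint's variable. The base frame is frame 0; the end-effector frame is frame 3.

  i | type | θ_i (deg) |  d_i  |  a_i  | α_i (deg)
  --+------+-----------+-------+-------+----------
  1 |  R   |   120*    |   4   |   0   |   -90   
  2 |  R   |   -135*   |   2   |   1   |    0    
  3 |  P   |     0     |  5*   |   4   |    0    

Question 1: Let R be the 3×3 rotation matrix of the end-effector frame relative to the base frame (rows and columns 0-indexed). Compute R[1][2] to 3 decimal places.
End-effector z-axis (col 2 of R) = (-0.8660,-0.5000,0.0000)
R[1][2] = -0.5000

-0.500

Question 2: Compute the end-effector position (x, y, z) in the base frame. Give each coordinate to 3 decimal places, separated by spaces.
after link 1: o_1 = (0.0000, 0.0000, 4.0000)
after link 2: o_2 = (-1.3785, -1.6124, 4.7071)
after link 3: o_3 = (-4.2944, -6.5619, 7.5355)

-4.294 -6.562 7.536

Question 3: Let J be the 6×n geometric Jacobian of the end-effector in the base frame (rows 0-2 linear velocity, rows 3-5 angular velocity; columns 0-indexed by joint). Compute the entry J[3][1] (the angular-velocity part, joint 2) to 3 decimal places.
-0.866

axis z_1 = (-0.8660,-0.5000,0.0000); lever o_n−o_1 = (-4.2944,-6.5619,3.5355)
cross product → J_v[:, 1] = (-1.7678,3.0619,3.5355)
J_ω[:, 1] = z_1
entry J[3][1] = -0.8660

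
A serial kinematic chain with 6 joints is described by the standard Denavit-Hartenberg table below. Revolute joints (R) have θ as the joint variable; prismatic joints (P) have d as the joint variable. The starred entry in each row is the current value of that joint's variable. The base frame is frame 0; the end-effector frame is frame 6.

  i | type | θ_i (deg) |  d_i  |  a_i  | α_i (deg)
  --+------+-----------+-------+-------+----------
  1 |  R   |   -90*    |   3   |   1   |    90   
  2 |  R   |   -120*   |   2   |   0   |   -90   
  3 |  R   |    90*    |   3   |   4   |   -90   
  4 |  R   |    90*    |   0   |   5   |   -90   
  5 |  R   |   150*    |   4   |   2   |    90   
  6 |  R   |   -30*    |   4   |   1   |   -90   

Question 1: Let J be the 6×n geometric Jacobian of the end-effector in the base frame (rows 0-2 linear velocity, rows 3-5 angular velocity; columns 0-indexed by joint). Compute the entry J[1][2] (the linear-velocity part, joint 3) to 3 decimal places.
axis z_2 = (-0.0000,-0.8660,-0.5000); lever o_n−o_2 = (0.5000,3.7631,-3.4821)
cross product → J_v[:, 2] = (4.8971,-0.2500,0.4330)
J_ω[:, 2] = z_2
entry J[1][2] = -0.2500

-0.250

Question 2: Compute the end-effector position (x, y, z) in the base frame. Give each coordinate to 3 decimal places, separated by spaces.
after link 1: o_1 = (0.0000, -1.0000, 3.0000)
after link 2: o_2 = (-2.0000, -1.0000, 3.0000)
after link 3: o_3 = (2.0000, -3.5981, 1.5000)
after link 4: o_4 = (2.0000, 0.7321, 4.0000)
after link 5: o_5 = (-2.0000, -0.2679, 2.2679)
after link 6: o_6 = (-1.5000, 2.7631, -0.4821)

-1.500 2.763 -0.482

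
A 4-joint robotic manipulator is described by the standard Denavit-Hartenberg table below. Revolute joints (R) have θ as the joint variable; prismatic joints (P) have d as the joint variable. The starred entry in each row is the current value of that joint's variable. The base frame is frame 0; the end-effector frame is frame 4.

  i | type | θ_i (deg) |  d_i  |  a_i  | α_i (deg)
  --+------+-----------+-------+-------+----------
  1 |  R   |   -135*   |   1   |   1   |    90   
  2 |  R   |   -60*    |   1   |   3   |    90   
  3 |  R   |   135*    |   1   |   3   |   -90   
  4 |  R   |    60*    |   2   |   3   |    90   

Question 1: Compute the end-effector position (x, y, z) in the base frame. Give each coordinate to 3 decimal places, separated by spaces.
-3.078 0.836 3.181

after link 1: o_1 = (-0.7071, -0.7071, 1.0000)
after link 2: o_2 = (-2.4749, -1.0607, -1.5981)
after link 3: o_3 = (-2.6125, 1.8017, -0.2610)
after link 4: o_4 = (-3.0785, 0.8357, 3.1814)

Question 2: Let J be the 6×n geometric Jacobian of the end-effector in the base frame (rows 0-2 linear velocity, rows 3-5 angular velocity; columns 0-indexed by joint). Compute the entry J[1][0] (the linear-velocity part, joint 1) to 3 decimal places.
-3.078

axis z_0 = ẑ; lever o_n−o_0 = (-3.0785,0.8357,3.1814)
cross product → J_v[:, 0] = (-0.8357,-3.0785,0.0000)
J_ω[:, 0] = z_0
entry J[1][0] = -3.0785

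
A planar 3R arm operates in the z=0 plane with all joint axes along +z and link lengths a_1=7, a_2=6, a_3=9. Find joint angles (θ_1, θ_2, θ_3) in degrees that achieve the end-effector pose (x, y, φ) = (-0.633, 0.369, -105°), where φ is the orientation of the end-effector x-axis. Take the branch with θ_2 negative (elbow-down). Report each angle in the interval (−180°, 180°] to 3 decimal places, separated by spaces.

wrist centre = target − a_3·(cos φ, sin φ) = (1.6964, 9.0623)
cos θ_2 = (85.0035−7²−6²)/(2·7·6) = 0.0000; θ_2 = -89.9976° (elbow-down)
β = atan2(9.0623,1.6964) = 79.3975°; ψ = atan2(-6.0000,7.0003) = -40.6003°
θ_1 = β − ψ = 119.9978°
θ_3 = φ − θ_1 − θ_2 = -135.0002° (wrapped to (-180°,180°])

119.998 -89.998 -135.000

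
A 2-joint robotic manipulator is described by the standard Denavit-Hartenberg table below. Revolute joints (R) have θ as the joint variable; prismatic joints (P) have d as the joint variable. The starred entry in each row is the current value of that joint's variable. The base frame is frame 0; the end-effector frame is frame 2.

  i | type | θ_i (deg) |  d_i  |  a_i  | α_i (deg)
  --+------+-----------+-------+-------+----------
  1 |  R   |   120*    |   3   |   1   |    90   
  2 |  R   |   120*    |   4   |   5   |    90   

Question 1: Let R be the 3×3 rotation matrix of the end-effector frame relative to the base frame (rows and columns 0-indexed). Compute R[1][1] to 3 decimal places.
End-effector y-axis (col 1 of R) = (0.8660,0.5000,0.0000)
R[1][1] = 0.5000

0.500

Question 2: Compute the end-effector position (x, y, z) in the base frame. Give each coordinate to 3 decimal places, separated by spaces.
4.214 0.701 7.330

after link 1: o_1 = (-0.5000, 0.8660, 3.0000)
after link 2: o_2 = (4.2141, 0.7010, 7.3301)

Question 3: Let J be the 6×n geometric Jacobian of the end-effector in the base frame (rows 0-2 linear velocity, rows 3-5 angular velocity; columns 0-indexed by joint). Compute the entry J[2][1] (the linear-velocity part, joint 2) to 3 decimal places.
axis z_1 = (0.8660,0.5000,0.0000); lever o_n−o_1 = (4.7141,-0.1651,4.3301)
cross product → J_v[:, 1] = (2.1651,-3.7500,-2.5000)
J_ω[:, 1] = z_1
entry J[2][1] = -2.5000

-2.500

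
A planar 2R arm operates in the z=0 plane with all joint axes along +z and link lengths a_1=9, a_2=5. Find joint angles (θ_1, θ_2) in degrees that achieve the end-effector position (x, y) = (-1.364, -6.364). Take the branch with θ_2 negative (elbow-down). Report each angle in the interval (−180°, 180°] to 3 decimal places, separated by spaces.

cos θ_2 = (42.3610−9²−5²)/(2·9·5) = -0.7071; θ_2 = -134.9995° (elbow-down)
β = atan2(-6.3640,-1.3640) = -102.0972°; ψ = atan2(-3.5356,5.4645) = -32.9031°
θ_1 = β − ψ = -69.1941°

-69.194 -134.999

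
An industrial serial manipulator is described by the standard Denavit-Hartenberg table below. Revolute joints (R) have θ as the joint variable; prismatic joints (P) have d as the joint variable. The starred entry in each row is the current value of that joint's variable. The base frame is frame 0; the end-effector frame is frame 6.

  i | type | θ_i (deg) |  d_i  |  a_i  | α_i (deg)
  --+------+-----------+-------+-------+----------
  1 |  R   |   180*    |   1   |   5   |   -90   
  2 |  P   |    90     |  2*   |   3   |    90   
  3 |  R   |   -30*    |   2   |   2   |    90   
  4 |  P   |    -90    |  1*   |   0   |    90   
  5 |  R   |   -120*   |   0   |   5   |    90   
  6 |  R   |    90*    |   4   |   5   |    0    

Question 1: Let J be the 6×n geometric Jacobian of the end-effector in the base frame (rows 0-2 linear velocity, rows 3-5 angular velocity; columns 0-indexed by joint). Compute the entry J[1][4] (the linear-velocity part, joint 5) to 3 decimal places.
axis z_4 = (0.0000,-0.5000,0.8660); lever o_n−o_4 = (-5.9641,-4.5179,3.1651)
cross product → J_v[:, 4] = (2.3301,-5.1651,-2.9821)
J_ω[:, 4] = z_4
entry J[1][4] = -5.1651

-5.165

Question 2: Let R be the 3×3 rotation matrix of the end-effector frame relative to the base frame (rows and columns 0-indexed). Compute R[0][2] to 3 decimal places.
-0.866

End-effector z-axis (col 2 of R) = (-0.8660,0.4330,0.2500)
R[0][2] = -0.8660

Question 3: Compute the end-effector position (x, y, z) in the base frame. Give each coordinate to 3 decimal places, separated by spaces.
after link 1: o_1 = (-5.0000, 0.0000, 1.0000)
after link 2: o_2 = (-5.0000, -2.0000, -2.0000)
after link 3: o_3 = (-7.0000, -1.0000, -3.7321)
after link 4: o_4 = (-7.0000, -0.1340, -3.2321)
after link 5: o_5 = (-9.5000, -3.8840, -5.3971)
after link 6: o_6 = (-12.9641, -4.6519, -0.0670)

-12.964 -4.652 -0.067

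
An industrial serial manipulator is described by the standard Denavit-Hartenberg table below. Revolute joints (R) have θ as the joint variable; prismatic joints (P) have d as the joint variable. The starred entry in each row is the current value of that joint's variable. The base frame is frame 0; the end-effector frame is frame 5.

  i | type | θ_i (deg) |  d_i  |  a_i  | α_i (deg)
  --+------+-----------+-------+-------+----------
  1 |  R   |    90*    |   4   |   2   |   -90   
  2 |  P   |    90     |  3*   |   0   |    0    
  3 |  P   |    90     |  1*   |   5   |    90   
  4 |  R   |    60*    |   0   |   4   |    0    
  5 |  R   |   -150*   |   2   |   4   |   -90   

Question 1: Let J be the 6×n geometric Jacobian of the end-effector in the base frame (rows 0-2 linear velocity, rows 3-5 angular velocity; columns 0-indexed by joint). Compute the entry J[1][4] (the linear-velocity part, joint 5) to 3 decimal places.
axis z_4 = (-0.0000,0.0000,-1.0000); lever o_n−o_4 = (4.0000,0.0000,-2.0000)
cross product → J_v[:, 4] = (0.0000,-4.0000,-0.0000)
J_ω[:, 4] = z_4
entry J[1][4] = -4.0000

-4.000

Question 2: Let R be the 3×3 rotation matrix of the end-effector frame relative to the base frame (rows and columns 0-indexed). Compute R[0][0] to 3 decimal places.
End-effector x-axis (col 0 of R) = (1.0000,0.0000,-0.0000)
R[0][0] = 1.0000

1.000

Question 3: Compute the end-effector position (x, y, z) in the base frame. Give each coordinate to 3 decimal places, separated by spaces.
after link 1: o_1 = (0.0000, 2.0000, 4.0000)
after link 2: o_2 = (-3.0000, 2.0000, 4.0000)
after link 3: o_3 = (-4.0000, -3.0000, 4.0000)
after link 4: o_4 = (-7.4641, -5.0000, 4.0000)
after link 5: o_5 = (-3.4641, -5.0000, 2.0000)

-3.464 -5.000 2.000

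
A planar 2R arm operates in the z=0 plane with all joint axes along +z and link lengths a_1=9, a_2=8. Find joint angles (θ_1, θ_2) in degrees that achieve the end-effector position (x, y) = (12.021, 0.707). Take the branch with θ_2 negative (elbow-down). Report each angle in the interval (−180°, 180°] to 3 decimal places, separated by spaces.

44.999 -89.998

cos θ_2 = (145.0043−9²−8²)/(2·9·8) = 0.0000; θ_2 = -89.9983° (elbow-down)
β = atan2(0.7070,12.0210) = 3.3659°; ψ = atan2(-8.0000,9.0002) = -41.6328°
θ_1 = β − ψ = 44.9987°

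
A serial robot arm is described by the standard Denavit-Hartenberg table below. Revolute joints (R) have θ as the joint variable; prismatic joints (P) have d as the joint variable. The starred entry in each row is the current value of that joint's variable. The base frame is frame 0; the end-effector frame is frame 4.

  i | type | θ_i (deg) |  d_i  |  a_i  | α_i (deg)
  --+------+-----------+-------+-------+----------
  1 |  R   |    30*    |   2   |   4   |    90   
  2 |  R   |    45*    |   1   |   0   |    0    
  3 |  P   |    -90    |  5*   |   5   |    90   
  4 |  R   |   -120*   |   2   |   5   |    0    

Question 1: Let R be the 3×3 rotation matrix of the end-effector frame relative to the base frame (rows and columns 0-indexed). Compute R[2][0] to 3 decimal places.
End-effector x-axis (col 0 of R) = (-0.7392,0.5732,0.3536)
R[2][0] = 0.3536

0.354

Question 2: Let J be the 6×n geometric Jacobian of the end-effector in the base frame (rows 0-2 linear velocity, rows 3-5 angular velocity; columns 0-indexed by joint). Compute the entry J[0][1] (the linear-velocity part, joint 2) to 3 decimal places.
2.756

axis z_1 = (0.5000,-0.8660,0.0000); lever o_n−o_1 = (1.1411,-1.2694,-3.1820)
cross product → J_v[:, 1] = (2.7557,1.5910,0.3536)
J_ω[:, 1] = z_1
entry J[0][1] = 2.7557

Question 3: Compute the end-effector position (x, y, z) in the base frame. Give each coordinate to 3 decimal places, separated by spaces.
after link 1: o_1 = (3.4641, 2.0000, 2.0000)
after link 2: o_2 = (3.9641, 1.1340, 2.0000)
after link 3: o_3 = (9.5260, -1.4284, -1.5355)
after link 4: o_4 = (4.6052, 0.7306, -1.1820)

4.605 0.731 -1.182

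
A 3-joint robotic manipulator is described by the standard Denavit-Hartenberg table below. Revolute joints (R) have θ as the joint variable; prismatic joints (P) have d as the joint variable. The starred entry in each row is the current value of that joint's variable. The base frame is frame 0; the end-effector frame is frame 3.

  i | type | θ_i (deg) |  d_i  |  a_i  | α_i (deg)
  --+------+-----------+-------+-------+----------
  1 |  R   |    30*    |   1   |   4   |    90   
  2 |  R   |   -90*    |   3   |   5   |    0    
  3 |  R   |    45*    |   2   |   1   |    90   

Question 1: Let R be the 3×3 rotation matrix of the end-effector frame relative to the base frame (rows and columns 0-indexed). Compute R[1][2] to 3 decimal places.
End-effector z-axis (col 2 of R) = (-0.6124,-0.3536,-0.7071)
R[1][2] = -0.3536

-0.354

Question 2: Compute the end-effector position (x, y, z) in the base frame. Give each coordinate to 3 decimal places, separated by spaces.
after link 1: o_1 = (3.4641, 2.0000, 1.0000)
after link 2: o_2 = (4.9641, -0.5981, -4.0000)
after link 3: o_3 = (6.5765, -1.9766, -4.7071)

6.576 -1.977 -4.707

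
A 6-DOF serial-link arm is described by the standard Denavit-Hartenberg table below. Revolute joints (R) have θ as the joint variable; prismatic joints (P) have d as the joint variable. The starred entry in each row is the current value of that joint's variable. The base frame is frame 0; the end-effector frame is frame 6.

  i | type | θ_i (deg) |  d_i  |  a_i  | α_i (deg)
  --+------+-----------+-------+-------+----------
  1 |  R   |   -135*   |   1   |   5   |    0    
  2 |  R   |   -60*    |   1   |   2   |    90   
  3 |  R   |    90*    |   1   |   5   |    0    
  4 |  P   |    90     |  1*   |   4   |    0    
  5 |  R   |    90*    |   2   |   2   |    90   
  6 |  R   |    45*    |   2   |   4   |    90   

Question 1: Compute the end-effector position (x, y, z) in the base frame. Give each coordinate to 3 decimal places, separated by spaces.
after link 1: o_1 = (-3.5355, -3.5355, 1.0000)
after link 2: o_2 = (-5.4674, -3.0179, 2.0000)
after link 3: o_3 = (-5.2086, -2.0520, 7.0000)
after link 4: o_4 = (-1.0860, -2.1213, 7.0000)
after link 5: o_5 = (-0.5684, -0.1895, 5.0000)
after link 6: o_6 = (2.0955, 2.0249, 2.1716)

2.095 2.025 2.172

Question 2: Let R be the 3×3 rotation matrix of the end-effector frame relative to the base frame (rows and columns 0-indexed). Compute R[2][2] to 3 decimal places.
End-effector z-axis (col 2 of R) = (-0.1830,-0.6830,-0.7071)
R[2][2] = -0.7071

-0.707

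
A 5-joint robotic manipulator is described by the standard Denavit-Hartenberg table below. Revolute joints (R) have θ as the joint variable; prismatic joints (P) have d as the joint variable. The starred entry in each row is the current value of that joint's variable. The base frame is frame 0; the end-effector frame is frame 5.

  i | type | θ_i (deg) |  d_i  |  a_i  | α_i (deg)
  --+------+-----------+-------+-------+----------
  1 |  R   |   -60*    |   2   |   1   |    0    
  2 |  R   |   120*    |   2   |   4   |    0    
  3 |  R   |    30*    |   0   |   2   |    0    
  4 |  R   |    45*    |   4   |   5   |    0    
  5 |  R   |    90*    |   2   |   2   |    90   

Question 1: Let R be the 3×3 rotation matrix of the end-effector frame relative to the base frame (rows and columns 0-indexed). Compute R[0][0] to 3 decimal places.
-0.707

End-effector x-axis (col 0 of R) = (-0.7071,-0.7071,0.0000)
R[0][0] = -0.7071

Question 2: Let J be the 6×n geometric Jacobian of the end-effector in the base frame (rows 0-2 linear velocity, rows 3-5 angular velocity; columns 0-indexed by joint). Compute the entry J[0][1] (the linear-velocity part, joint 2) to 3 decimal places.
-7.585

axis z_1 = (0.0000,0.0000,1.0000); lever o_n−o_1 = (-2.9497,7.5854,8.0000)
cross product → J_v[:, 1] = (-7.5854,-2.9497,0.0000)
J_ω[:, 1] = z_1
entry J[0][1] = -7.5854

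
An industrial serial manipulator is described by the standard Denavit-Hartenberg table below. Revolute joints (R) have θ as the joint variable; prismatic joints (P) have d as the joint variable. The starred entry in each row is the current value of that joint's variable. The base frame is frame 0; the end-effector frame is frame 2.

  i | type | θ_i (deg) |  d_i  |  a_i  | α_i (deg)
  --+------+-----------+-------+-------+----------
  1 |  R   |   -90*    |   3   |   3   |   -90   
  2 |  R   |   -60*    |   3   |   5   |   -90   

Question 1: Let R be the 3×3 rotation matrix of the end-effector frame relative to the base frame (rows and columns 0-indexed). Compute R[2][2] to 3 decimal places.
-0.500

End-effector z-axis (col 2 of R) = (0.0000,-0.8660,-0.5000)
R[2][2] = -0.5000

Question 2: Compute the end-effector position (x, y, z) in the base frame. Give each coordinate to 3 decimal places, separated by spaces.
3.000 -5.500 7.330

after link 1: o_1 = (0.0000, -3.0000, 3.0000)
after link 2: o_2 = (3.0000, -5.5000, 7.3301)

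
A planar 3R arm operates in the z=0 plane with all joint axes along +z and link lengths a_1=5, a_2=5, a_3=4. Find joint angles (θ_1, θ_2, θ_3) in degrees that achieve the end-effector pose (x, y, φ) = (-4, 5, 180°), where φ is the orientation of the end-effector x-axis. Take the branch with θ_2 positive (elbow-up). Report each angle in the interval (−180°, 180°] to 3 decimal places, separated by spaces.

30.000 120.000 30.000

wrist centre = target − a_3·(cos φ, sin φ) = (0.0000, 5.0000)
cos θ_2 = (25.0000−5²−5²)/(2·5·5) = -0.5000; θ_2 = 120.0000° (elbow-up)
β = atan2(5.0000,0.0000) = 90.0000°; ψ = atan2(4.3301,2.5000) = 60.0000°
θ_1 = β − ψ = 30.0000°
θ_3 = φ − θ_1 − θ_2 = 30.0000° (wrapped to (-180°,180°])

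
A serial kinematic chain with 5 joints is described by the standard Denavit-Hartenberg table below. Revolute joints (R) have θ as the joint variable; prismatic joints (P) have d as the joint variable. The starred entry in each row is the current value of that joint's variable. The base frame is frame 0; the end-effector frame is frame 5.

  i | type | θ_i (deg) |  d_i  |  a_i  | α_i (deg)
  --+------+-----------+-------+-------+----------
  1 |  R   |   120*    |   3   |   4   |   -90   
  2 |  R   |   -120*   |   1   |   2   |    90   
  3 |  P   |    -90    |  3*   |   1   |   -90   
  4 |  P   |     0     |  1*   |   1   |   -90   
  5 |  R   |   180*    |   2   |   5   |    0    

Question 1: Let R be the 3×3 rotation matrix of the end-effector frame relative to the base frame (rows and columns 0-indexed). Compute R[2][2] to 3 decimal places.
End-effector z-axis (col 2 of R) = (-0.4330,0.7500,0.5000)
R[2][2] = 0.5000

0.500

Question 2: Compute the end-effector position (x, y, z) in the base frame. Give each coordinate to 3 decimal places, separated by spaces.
-4.281 -0.585 5.098

after link 1: o_1 = (-2.0000, 3.4641, 3.0000)
after link 2: o_2 = (-2.3660, 2.0981, 4.7321)
after link 3: o_3 = (-0.2010, 0.3481, 3.2321)
after link 4: o_4 = (0.9151, 0.4151, 4.0981)
after link 5: o_5 = (-4.2811, -0.5849, 5.0981)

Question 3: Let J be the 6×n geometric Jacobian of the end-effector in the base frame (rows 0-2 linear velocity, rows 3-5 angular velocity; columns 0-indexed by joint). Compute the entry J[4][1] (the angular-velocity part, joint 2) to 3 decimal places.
axis z_1 = (-0.8660,-0.5000,0.0000); lever o_n−o_1 = (-2.2811,-4.0490,2.0981)
cross product → J_v[:, 1] = (-1.0490,1.8170,2.3660)
J_ω[:, 1] = z_1
entry J[4][1] = -0.5000

-0.500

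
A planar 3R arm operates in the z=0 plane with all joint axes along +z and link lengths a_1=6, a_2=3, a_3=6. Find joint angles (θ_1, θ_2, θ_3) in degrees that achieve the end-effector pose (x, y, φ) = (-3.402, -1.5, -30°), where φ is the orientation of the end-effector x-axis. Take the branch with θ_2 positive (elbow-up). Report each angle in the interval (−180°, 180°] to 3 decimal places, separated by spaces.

160.209 29.996 139.795

wrist centre = target − a_3·(cos φ, sin φ) = (-8.5982, 1.5000)
cos θ_2 = (76.1782−6²−3²)/(2·6·3) = 0.8661; θ_2 = 29.9958° (elbow-up)
β = atan2(1.5000,-8.5982) = 170.1040°; ψ = atan2(1.4998,8.5982) = 9.8947°
θ_1 = β − ψ = 160.2093°
θ_3 = φ − θ_1 − θ_2 = 139.7949° (wrapped to (-180°,180°])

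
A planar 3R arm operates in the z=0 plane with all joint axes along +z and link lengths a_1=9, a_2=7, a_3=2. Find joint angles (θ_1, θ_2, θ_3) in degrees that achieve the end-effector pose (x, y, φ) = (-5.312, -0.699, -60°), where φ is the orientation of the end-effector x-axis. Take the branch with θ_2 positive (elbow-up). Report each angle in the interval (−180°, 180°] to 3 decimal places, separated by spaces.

wrist centre = target − a_3·(cos φ, sin φ) = (-6.3120, 1.0331)
cos θ_2 = (40.9085−9²−7²)/(2·9·7) = -0.7071; θ_2 = 134.9974° (elbow-up)
β = atan2(1.0331,-6.3120) = 170.7051°; ψ = atan2(4.9500,4.0505) = 50.7071°
θ_1 = β − ψ = 119.9980°
θ_3 = φ − θ_1 − θ_2 = 45.0046° (wrapped to (-180°,180°])

119.998 134.997 45.005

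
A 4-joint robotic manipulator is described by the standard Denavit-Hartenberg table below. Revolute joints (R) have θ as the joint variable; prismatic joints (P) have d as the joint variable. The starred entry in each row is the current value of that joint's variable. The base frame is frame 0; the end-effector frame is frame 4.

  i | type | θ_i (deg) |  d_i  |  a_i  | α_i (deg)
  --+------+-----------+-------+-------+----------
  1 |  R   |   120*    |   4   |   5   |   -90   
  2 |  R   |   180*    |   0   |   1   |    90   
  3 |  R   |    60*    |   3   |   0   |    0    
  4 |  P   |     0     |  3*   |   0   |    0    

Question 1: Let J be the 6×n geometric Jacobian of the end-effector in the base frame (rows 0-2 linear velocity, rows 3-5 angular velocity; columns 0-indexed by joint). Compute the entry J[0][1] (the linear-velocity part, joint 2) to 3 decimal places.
3.000

axis z_1 = (-0.8660,-0.5000,0.0000); lever o_n−o_1 = (0.5000,-0.8660,-6.0000)
cross product → J_v[:, 1] = (3.0000,-5.1962,1.0000)
J_ω[:, 1] = z_1
entry J[0][1] = 3.0000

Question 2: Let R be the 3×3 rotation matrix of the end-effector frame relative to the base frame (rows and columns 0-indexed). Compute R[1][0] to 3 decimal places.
-0.866

End-effector x-axis (col 0 of R) = (-0.5000,-0.8660,0.0000)
R[1][0] = -0.8660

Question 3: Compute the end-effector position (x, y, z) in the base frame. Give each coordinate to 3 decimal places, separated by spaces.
after link 1: o_1 = (-2.5000, 4.3301, 4.0000)
after link 2: o_2 = (-2.0000, 3.4641, 4.0000)
after link 3: o_3 = (-2.0000, 3.4641, 1.0000)
after link 4: o_4 = (-2.0000, 3.4641, -2.0000)

-2.000 3.464 -2.000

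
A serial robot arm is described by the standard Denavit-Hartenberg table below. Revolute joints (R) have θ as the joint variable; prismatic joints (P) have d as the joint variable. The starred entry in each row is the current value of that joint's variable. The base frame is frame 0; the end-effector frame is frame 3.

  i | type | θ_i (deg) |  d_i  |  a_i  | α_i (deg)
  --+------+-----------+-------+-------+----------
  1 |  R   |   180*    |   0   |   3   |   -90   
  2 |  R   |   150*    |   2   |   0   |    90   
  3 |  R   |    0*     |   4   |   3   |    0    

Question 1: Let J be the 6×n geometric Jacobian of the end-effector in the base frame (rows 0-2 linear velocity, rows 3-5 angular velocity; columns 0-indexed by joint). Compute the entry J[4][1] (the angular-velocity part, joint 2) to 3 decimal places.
axis z_1 = (-0.0000,-1.0000,0.0000); lever o_n−o_1 = (0.5981,-2.0000,-4.9641)
cross product → J_v[:, 1] = (4.9641,-0.0000,0.5981)
J_ω[:, 1] = z_1
entry J[4][1] = -1.0000

-1.000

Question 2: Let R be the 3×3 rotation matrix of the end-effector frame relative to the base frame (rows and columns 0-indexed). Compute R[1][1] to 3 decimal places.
End-effector y-axis (col 1 of R) = (-0.0000,-1.0000,0.0000)
R[1][1] = -1.0000

-1.000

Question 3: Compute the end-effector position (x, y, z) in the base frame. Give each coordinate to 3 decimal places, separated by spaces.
-2.402 -2.000 -4.964

after link 1: o_1 = (-3.0000, 0.0000, 0.0000)
after link 2: o_2 = (-3.0000, -2.0000, 0.0000)
after link 3: o_3 = (-2.4019, -2.0000, -4.9641)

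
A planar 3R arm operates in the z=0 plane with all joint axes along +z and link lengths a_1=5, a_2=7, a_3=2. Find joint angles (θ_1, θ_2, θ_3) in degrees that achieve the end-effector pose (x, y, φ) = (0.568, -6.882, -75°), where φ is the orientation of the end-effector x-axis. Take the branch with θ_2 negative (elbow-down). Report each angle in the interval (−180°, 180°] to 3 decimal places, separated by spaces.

wrist centre = target − a_3·(cos φ, sin φ) = (0.0504, -4.9501)
cos θ_2 = (24.5065−5²−7²)/(2·5·7) = -0.7070; θ_2 = -134.9954° (elbow-down)
β = atan2(-4.9501,0.0504) = -89.4171°; ψ = atan2(-4.9501,0.0507) = -89.4138°
θ_1 = β − ψ = -0.0033°
θ_3 = φ − θ_1 − θ_2 = 59.9987° (wrapped to (-180°,180°])

-0.003 -134.995 59.999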